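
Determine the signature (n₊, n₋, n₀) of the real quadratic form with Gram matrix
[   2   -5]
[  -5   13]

Answer: (2, 0, 0)

Derivation:
step 0: pivot 2 → sign +
step 1: pivot 1/2 → sign +
signature = (2, 0, 0)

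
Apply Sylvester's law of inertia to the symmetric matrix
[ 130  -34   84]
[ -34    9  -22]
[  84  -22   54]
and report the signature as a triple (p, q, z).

Answer: (2, 1, 0)

Derivation:
step 0: pivot 130 → sign +
step 1: pivot 7/65 → sign +
step 2: pivot -2/7 → sign −
signature = (2, 1, 0)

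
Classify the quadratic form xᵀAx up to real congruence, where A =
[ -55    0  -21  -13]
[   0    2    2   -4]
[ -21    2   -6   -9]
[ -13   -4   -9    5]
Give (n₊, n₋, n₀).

Answer: (2, 1, 1)

Derivation:
step 0: pivot -55 → sign −
step 1: pivot 2 → sign +
step 2: pivot 1/55 → sign +
step 3: row/col 3 already zero → sign 0
signature = (2, 1, 1)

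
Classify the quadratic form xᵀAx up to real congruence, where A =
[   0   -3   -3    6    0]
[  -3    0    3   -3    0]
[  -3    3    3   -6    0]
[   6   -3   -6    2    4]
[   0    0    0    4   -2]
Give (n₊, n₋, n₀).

Answer: (2, 3, 0)

Derivation:
step 0: pivot -6 → sign −
step 1: pivot 3/2 → sign +
step 2: pivot -3 → sign −
step 3: pivot -7 → sign −
step 4: pivot 2/7 → sign +
signature = (2, 3, 0)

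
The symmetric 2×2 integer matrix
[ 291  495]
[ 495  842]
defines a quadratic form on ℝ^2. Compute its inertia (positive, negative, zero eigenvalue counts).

step 0: pivot 291 → sign +
step 1: pivot -1/97 → sign −
signature = (1, 1, 0)

Answer: (1, 1, 0)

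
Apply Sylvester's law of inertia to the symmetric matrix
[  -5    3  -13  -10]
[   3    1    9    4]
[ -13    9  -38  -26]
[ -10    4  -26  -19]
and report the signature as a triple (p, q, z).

step 0: pivot -5 → sign −
step 1: pivot 14/5 → sign +
step 2: pivot -33/7 → sign −
step 3: pivot -3/11 → sign −
signature = (1, 3, 0)

Answer: (1, 3, 0)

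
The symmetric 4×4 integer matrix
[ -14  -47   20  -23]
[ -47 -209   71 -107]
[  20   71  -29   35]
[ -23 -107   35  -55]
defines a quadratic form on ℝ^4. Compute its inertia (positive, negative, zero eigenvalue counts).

step 0: pivot -14 → sign −
step 1: pivot -717/14 → sign −
step 2: pivot -33/239 → sign −
step 3: pivot 2/11 → sign +
signature = (1, 3, 0)

Answer: (1, 3, 0)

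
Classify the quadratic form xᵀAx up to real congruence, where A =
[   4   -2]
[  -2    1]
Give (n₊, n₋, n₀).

step 0: pivot 4 → sign +
step 1: row/col 1 already zero → sign 0
signature = (1, 0, 1)

Answer: (1, 0, 1)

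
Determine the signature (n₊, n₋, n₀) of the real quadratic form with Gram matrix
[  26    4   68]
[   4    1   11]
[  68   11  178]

Answer: (2, 1, 0)

Derivation:
step 0: pivot 26 → sign +
step 1: pivot 5/13 → sign +
step 2: pivot -3/5 → sign −
signature = (2, 1, 0)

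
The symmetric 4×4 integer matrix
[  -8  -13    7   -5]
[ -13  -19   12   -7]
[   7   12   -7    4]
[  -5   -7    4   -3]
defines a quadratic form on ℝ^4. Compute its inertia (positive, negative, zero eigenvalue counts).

Answer: (1, 2, 1)

Derivation:
step 0: pivot -8 → sign −
step 1: pivot 17/8 → sign +
step 2: pivot -18/17 → sign −
step 3: row/col 3 already zero → sign 0
signature = (1, 2, 1)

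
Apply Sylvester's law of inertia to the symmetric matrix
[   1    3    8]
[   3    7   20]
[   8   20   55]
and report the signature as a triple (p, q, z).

Answer: (1, 2, 0)

Derivation:
step 0: pivot 1 → sign +
step 1: pivot -2 → sign −
step 2: pivot -1 → sign −
signature = (1, 2, 0)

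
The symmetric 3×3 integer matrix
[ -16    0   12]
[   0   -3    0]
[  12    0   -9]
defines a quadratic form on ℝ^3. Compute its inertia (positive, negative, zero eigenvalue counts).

step 0: pivot -16 → sign −
step 1: pivot -3 → sign −
step 2: row/col 2 already zero → sign 0
signature = (0, 2, 1)

Answer: (0, 2, 1)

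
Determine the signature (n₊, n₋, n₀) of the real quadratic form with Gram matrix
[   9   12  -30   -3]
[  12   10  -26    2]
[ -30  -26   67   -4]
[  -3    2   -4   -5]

step 0: pivot 9 → sign +
step 1: pivot -6 → sign −
step 2: pivot -1/3 → sign −
step 3: row/col 3 already zero → sign 0
signature = (1, 2, 1)

Answer: (1, 2, 1)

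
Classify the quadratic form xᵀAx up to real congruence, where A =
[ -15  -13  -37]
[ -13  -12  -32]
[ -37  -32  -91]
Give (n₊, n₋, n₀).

Answer: (1, 2, 0)

Derivation:
step 0: pivot -15 → sign −
step 1: pivot -11/15 → sign −
step 2: pivot 3/11 → sign +
signature = (1, 2, 0)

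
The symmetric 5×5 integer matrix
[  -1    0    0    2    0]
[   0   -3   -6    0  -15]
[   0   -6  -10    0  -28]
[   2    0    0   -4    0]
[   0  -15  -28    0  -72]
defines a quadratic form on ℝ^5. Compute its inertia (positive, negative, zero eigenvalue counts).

step 0: pivot -1 → sign −
step 1: pivot -3 → sign −
step 2: pivot 2 → sign +
step 3: pivot 1 → sign +
step 4: row/col 4 already zero → sign 0
signature = (2, 2, 1)

Answer: (2, 2, 1)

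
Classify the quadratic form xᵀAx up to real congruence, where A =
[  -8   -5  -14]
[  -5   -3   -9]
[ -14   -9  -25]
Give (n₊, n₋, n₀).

step 0: pivot -8 → sign −
step 1: pivot 1/8 → sign +
step 2: pivot -1 → sign −
signature = (1, 2, 0)

Answer: (1, 2, 0)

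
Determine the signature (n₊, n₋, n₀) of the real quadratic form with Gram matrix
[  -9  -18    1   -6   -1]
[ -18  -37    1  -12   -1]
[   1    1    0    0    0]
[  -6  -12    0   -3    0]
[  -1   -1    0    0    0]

step 0: pivot -9 → sign −
step 1: pivot -1 → sign −
step 2: pivot 10/9 → sign +
step 3: pivot 3/5 → sign +
step 4: row/col 4 already zero → sign 0
signature = (2, 2, 1)

Answer: (2, 2, 1)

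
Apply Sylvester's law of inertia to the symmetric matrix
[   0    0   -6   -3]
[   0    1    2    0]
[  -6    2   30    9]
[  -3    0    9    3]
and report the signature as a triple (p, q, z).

Answer: (3, 1, 0)

Derivation:
step 0: pivot 1 → sign +
step 1: pivot 26 → sign +
step 2: pivot -18/13 → sign −
step 3: pivot 1/2 → sign +
signature = (3, 1, 0)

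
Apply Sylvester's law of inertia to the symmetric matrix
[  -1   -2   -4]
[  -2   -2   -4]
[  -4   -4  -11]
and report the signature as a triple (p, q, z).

Answer: (1, 2, 0)

Derivation:
step 0: pivot -1 → sign −
step 1: pivot 2 → sign +
step 2: pivot -3 → sign −
signature = (1, 2, 0)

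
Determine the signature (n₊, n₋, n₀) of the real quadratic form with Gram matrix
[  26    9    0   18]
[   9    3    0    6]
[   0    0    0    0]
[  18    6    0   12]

step 0: pivot 26 → sign +
step 1: pivot -3/26 → sign −
step 2: row/col 2 already zero → sign 0
step 3: row/col 3 already zero → sign 0
signature = (1, 1, 2)

Answer: (1, 1, 2)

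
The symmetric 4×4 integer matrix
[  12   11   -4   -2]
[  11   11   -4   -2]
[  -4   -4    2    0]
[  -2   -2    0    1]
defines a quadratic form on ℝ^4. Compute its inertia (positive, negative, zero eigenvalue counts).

step 0: pivot 12 → sign +
step 1: pivot 11/12 → sign +
step 2: pivot 6/11 → sign +
step 3: pivot -1/3 → sign −
signature = (3, 1, 0)

Answer: (3, 1, 0)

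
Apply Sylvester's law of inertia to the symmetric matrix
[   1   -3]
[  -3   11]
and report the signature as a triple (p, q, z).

Answer: (2, 0, 0)

Derivation:
step 0: pivot 1 → sign +
step 1: pivot 2 → sign +
signature = (2, 0, 0)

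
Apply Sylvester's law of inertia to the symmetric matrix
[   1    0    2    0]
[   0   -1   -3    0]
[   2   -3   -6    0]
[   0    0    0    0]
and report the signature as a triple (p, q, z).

step 0: pivot 1 → sign +
step 1: pivot -1 → sign −
step 2: pivot -1 → sign −
step 3: row/col 3 already zero → sign 0
signature = (1, 2, 1)

Answer: (1, 2, 1)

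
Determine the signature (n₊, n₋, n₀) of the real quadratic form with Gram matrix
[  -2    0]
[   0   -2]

Answer: (0, 2, 0)

Derivation:
step 0: pivot -2 → sign −
step 1: pivot -2 → sign −
signature = (0, 2, 0)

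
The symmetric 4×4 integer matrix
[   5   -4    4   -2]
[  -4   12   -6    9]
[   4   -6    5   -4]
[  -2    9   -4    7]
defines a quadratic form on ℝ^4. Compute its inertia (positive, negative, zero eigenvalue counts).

step 0: pivot 5 → sign +
step 1: pivot 44/5 → sign +
step 2: pivot 10/11 → sign +
step 3: pivot -1/40 → sign −
signature = (3, 1, 0)

Answer: (3, 1, 0)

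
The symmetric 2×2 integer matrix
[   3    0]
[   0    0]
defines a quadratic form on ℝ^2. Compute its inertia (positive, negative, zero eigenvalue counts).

step 0: pivot 3 → sign +
step 1: row/col 1 already zero → sign 0
signature = (1, 0, 1)

Answer: (1, 0, 1)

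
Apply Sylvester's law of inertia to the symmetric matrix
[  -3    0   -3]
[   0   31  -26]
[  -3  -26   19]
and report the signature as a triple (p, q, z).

step 0: pivot -3 → sign −
step 1: pivot 31 → sign +
step 2: pivot 6/31 → sign +
signature = (2, 1, 0)

Answer: (2, 1, 0)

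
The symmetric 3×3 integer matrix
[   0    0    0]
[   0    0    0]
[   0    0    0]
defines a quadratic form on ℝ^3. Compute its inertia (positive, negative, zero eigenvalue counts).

step 0: row/col 0 already zero → sign 0
step 1: row/col 1 already zero → sign 0
step 2: row/col 2 already zero → sign 0
signature = (0, 0, 3)

Answer: (0, 0, 3)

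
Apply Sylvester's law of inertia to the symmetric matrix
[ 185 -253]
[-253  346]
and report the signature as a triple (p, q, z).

step 0: pivot 185 → sign +
step 1: pivot 1/185 → sign +
signature = (2, 0, 0)

Answer: (2, 0, 0)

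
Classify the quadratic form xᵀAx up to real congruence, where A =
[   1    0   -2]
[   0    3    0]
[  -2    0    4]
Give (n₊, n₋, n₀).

Answer: (2, 0, 1)

Derivation:
step 0: pivot 1 → sign +
step 1: pivot 3 → sign +
step 2: row/col 2 already zero → sign 0
signature = (2, 0, 1)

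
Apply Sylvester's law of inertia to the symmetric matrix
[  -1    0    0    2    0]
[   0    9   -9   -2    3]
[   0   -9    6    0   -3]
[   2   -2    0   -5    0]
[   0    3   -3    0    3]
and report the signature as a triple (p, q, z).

Answer: (2, 3, 0)

Derivation:
step 0: pivot -1 → sign −
step 1: pivot 9 → sign +
step 2: pivot -3 → sign −
step 3: pivot -1/9 → sign −
step 4: pivot 6 → sign +
signature = (2, 3, 0)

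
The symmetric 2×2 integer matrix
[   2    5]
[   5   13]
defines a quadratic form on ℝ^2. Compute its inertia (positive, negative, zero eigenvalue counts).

Answer: (2, 0, 0)

Derivation:
step 0: pivot 2 → sign +
step 1: pivot 1/2 → sign +
signature = (2, 0, 0)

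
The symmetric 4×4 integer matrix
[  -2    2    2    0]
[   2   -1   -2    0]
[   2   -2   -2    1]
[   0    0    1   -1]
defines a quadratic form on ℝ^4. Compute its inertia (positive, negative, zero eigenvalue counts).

Answer: (2, 2, 0)

Derivation:
step 0: pivot -2 → sign −
step 1: pivot 1 → sign +
step 2: pivot -1 → sign −
step 3: pivot 1 → sign +
signature = (2, 2, 0)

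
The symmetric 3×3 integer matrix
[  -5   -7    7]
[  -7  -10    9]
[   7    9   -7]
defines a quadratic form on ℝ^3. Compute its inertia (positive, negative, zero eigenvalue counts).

step 0: pivot -5 → sign −
step 1: pivot -1/5 → sign −
step 2: pivot 6 → sign +
signature = (1, 2, 0)

Answer: (1, 2, 0)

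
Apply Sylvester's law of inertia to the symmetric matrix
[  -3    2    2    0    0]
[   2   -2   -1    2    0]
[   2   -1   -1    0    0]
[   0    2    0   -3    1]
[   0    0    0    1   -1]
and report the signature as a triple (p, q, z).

Answer: (2, 3, 0)

Derivation:
step 0: pivot -3 → sign −
step 1: pivot -2/3 → sign −
step 2: pivot 1/2 → sign +
step 3: pivot 1 → sign +
step 4: pivot -2 → sign −
signature = (2, 3, 0)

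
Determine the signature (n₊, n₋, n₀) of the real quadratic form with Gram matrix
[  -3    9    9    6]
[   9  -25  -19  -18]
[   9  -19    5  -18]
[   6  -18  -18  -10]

step 0: pivot -3 → sign −
step 1: pivot 2 → sign +
step 2: pivot 2 → sign +
step 3: row/col 3 already zero → sign 0
signature = (2, 1, 1)

Answer: (2, 1, 1)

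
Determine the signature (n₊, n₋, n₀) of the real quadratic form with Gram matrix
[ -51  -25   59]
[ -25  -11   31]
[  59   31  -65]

step 0: pivot -51 → sign −
step 1: pivot 64/51 → sign +
step 2: pivot -3/16 → sign −
signature = (1, 2, 0)

Answer: (1, 2, 0)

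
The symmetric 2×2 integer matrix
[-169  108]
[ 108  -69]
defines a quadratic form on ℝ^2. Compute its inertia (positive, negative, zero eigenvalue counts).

step 0: pivot -169 → sign −
step 1: pivot 3/169 → sign +
signature = (1, 1, 0)

Answer: (1, 1, 0)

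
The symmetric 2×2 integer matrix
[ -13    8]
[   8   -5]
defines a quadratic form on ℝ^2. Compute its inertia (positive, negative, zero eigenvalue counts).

step 0: pivot -13 → sign −
step 1: pivot -1/13 → sign −
signature = (0, 2, 0)

Answer: (0, 2, 0)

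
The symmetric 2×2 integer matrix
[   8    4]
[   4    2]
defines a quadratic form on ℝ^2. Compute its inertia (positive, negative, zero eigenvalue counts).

step 0: pivot 8 → sign +
step 1: row/col 1 already zero → sign 0
signature = (1, 0, 1)

Answer: (1, 0, 1)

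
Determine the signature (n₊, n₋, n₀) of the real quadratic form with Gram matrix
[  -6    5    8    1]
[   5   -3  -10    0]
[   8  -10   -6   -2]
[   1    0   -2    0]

Answer: (2, 2, 0)

Derivation:
step 0: pivot -6 → sign −
step 1: pivot 7/6 → sign +
step 2: pivot -34/7 → sign −
step 3: pivot 3/17 → sign +
signature = (2, 2, 0)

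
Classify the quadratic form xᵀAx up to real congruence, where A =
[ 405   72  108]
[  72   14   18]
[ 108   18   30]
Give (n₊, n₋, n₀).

step 0: pivot 405 → sign +
step 1: pivot 6/5 → sign +
step 2: row/col 2 already zero → sign 0
signature = (2, 0, 1)

Answer: (2, 0, 1)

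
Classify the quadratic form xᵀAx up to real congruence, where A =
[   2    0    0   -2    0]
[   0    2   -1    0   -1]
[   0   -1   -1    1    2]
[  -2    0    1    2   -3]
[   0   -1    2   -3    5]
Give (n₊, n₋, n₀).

step 0: pivot 2 → sign +
step 1: pivot 2 → sign +
step 2: pivot -3/2 → sign −
step 3: pivot 2/3 → sign +
step 4: row/col 4 already zero → sign 0
signature = (3, 1, 1)

Answer: (3, 1, 1)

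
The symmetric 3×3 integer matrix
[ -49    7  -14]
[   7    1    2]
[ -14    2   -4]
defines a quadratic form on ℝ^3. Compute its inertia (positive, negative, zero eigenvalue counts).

Answer: (1, 1, 1)

Derivation:
step 0: pivot -49 → sign −
step 1: pivot 2 → sign +
step 2: row/col 2 already zero → sign 0
signature = (1, 1, 1)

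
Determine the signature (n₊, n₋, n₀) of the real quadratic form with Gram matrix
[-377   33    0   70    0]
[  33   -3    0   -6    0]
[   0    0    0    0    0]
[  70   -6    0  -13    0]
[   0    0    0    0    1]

Answer: (2, 2, 1)

Derivation:
step 0: pivot -377 → sign −
step 1: pivot -42/377 → sign −
step 2: pivot 1/7 → sign +
step 3: pivot 1 → sign +
step 4: row/col 4 already zero → sign 0
signature = (2, 2, 1)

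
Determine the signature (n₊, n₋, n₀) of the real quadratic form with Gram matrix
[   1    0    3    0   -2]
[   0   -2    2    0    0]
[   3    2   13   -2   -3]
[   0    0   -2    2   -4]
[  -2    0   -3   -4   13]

Answer: (4, 1, 0)

Derivation:
step 0: pivot 1 → sign +
step 1: pivot -2 → sign −
step 2: pivot 6 → sign +
step 3: pivot 4/3 → sign +
step 4: pivot 3/4 → sign +
signature = (4, 1, 0)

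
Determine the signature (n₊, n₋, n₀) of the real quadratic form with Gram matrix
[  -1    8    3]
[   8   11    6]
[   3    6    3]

Answer: (1, 1, 1)

Derivation:
step 0: pivot -1 → sign −
step 1: pivot 75 → sign +
step 2: row/col 2 already zero → sign 0
signature = (1, 1, 1)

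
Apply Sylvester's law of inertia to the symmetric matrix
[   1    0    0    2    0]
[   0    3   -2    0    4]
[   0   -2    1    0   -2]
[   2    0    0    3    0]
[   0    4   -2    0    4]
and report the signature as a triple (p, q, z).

Answer: (2, 2, 1)

Derivation:
step 0: pivot 1 → sign +
step 1: pivot 3 → sign +
step 2: pivot -1/3 → sign −
step 3: pivot -1 → sign −
step 4: row/col 4 already zero → sign 0
signature = (2, 2, 1)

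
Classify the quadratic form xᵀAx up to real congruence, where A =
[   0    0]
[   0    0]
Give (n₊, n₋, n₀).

step 0: row/col 0 already zero → sign 0
step 1: row/col 1 already zero → sign 0
signature = (0, 0, 2)

Answer: (0, 0, 2)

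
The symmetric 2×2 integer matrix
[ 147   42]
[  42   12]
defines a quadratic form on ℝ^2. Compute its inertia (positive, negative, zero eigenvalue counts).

Answer: (1, 0, 1)

Derivation:
step 0: pivot 147 → sign +
step 1: row/col 1 already zero → sign 0
signature = (1, 0, 1)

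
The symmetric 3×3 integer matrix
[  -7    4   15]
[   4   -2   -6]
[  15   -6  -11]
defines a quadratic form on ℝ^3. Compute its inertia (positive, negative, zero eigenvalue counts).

step 0: pivot -7 → sign −
step 1: pivot 2/7 → sign +
step 2: pivot -2 → sign −
signature = (1, 2, 0)

Answer: (1, 2, 0)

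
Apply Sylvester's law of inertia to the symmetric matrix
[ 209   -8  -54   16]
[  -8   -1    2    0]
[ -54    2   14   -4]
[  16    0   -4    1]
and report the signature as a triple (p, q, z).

Answer: (2, 2, 0)

Derivation:
step 0: pivot 209 → sign +
step 1: pivot -273/209 → sign −
step 2: pivot 2/39 → sign +
step 3: pivot -1/7 → sign −
signature = (2, 2, 0)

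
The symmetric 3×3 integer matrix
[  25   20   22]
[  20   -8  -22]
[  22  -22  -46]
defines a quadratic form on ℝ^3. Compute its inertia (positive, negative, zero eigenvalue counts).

Answer: (1, 2, 0)

Derivation:
step 0: pivot 25 → sign +
step 1: pivot -24 → sign −
step 2: pivot -1/50 → sign −
signature = (1, 2, 0)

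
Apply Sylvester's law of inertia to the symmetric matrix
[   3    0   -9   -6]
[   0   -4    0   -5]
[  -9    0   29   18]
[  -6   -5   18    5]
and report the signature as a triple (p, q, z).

Answer: (2, 2, 0)

Derivation:
step 0: pivot 3 → sign +
step 1: pivot -4 → sign −
step 2: pivot 2 → sign +
step 3: pivot -3/4 → sign −
signature = (2, 2, 0)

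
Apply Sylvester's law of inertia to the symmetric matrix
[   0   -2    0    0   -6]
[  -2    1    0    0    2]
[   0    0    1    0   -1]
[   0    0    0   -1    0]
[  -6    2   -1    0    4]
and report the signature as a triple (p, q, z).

Answer: (2, 2, 1)

Derivation:
step 0: pivot 1 → sign +
step 1: pivot -4 → sign −
step 2: pivot 1 → sign +
step 3: pivot -1 → sign −
step 4: row/col 4 already zero → sign 0
signature = (2, 2, 1)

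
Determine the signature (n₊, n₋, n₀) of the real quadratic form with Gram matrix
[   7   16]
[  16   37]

Answer: (2, 0, 0)

Derivation:
step 0: pivot 7 → sign +
step 1: pivot 3/7 → sign +
signature = (2, 0, 0)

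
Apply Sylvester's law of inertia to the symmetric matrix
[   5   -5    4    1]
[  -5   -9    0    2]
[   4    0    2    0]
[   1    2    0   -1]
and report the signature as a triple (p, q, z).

step 0: pivot 5 → sign +
step 1: pivot -14 → sign −
step 2: pivot -2/35 → sign −
step 3: pivot -1/2 → sign −
signature = (1, 3, 0)

Answer: (1, 3, 0)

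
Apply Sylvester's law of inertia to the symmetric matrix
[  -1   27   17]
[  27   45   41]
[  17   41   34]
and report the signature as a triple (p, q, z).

step 0: pivot -1 → sign −
step 1: pivot 774 → sign +
step 2: pivot 1/387 → sign +
signature = (2, 1, 0)

Answer: (2, 1, 0)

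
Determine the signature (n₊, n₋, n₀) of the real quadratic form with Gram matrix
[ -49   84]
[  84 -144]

step 0: pivot -49 → sign −
step 1: row/col 1 already zero → sign 0
signature = (0, 1, 1)

Answer: (0, 1, 1)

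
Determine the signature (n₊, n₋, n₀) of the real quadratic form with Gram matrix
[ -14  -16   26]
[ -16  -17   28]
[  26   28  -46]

Answer: (1, 1, 1)

Derivation:
step 0: pivot -14 → sign −
step 1: pivot 9/7 → sign +
step 2: row/col 2 already zero → sign 0
signature = (1, 1, 1)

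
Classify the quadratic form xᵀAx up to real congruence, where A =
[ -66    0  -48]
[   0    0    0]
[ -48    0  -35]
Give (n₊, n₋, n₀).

Answer: (0, 2, 1)

Derivation:
step 0: pivot -66 → sign −
step 1: pivot -1/11 → sign −
step 2: row/col 2 already zero → sign 0
signature = (0, 2, 1)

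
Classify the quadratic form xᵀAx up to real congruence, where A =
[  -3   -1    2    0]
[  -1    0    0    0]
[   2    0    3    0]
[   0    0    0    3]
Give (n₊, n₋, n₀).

Answer: (3, 1, 0)

Derivation:
step 0: pivot -3 → sign −
step 1: pivot 1/3 → sign +
step 2: pivot 3 → sign +
step 3: pivot 3 → sign +
signature = (3, 1, 0)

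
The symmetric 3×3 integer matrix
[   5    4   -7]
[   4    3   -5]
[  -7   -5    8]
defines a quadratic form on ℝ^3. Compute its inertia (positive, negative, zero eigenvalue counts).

step 0: pivot 5 → sign +
step 1: pivot -1/5 → sign −
step 2: row/col 2 already zero → sign 0
signature = (1, 1, 1)

Answer: (1, 1, 1)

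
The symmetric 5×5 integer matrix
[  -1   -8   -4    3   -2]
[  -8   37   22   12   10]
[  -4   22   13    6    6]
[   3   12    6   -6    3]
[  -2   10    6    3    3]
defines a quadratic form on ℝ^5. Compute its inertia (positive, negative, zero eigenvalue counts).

Answer: (3, 1, 1)

Derivation:
step 0: pivot -1 → sign −
step 1: pivot 101 → sign +
step 2: pivot 13/101 → sign +
step 3: pivot 3/13 → sign +
step 4: row/col 4 already zero → sign 0
signature = (3, 1, 1)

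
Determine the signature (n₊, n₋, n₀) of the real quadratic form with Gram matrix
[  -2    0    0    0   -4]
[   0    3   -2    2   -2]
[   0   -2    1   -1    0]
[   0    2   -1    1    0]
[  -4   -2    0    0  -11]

Answer: (2, 2, 1)

Derivation:
step 0: pivot -2 → sign −
step 1: pivot 3 → sign +
step 2: pivot -1/3 → sign −
step 3: pivot 1 → sign +
step 4: row/col 4 already zero → sign 0
signature = (2, 2, 1)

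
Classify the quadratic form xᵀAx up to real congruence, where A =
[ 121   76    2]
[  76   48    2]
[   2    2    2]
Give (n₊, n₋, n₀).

step 0: pivot 121 → sign +
step 1: pivot 32/121 → sign +
step 2: pivot -1/8 → sign −
signature = (2, 1, 0)

Answer: (2, 1, 0)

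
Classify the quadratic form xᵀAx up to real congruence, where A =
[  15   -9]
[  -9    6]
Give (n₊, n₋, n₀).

step 0: pivot 15 → sign +
step 1: pivot 3/5 → sign +
signature = (2, 0, 0)

Answer: (2, 0, 0)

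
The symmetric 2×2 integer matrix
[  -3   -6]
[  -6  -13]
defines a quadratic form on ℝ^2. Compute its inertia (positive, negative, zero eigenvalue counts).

Answer: (0, 2, 0)

Derivation:
step 0: pivot -3 → sign −
step 1: pivot -1 → sign −
signature = (0, 2, 0)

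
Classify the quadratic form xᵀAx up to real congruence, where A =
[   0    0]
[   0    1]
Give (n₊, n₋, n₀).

step 0: pivot 1 → sign +
step 1: row/col 1 already zero → sign 0
signature = (1, 0, 1)

Answer: (1, 0, 1)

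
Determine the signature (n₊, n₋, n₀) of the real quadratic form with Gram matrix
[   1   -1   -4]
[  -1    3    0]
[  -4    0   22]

Answer: (2, 1, 0)

Derivation:
step 0: pivot 1 → sign +
step 1: pivot 2 → sign +
step 2: pivot -2 → sign −
signature = (2, 1, 0)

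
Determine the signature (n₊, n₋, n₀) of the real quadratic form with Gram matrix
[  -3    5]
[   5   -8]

step 0: pivot -3 → sign −
step 1: pivot 1/3 → sign +
signature = (1, 1, 0)

Answer: (1, 1, 0)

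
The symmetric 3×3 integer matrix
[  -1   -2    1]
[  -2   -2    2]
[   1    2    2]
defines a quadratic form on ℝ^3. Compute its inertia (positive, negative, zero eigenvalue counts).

step 0: pivot -1 → sign −
step 1: pivot 2 → sign +
step 2: pivot 3 → sign +
signature = (2, 1, 0)

Answer: (2, 1, 0)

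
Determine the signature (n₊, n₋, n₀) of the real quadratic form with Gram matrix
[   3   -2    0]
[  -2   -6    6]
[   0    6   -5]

Answer: (1, 2, 0)

Derivation:
step 0: pivot 3 → sign +
step 1: pivot -22/3 → sign −
step 2: pivot -1/11 → sign −
signature = (1, 2, 0)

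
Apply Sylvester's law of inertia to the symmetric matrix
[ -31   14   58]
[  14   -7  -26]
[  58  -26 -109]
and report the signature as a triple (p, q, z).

Answer: (0, 3, 0)

Derivation:
step 0: pivot -31 → sign −
step 1: pivot -21/31 → sign −
step 2: pivot -3/7 → sign −
signature = (0, 3, 0)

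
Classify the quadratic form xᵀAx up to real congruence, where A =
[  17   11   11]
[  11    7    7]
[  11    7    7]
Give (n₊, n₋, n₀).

step 0: pivot 17 → sign +
step 1: pivot -2/17 → sign −
step 2: row/col 2 already zero → sign 0
signature = (1, 1, 1)

Answer: (1, 1, 1)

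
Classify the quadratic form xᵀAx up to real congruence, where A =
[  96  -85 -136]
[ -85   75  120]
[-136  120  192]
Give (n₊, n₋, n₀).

Answer: (1, 1, 1)

Derivation:
step 0: pivot 96 → sign +
step 1: pivot -25/96 → sign −
step 2: row/col 2 already zero → sign 0
signature = (1, 1, 1)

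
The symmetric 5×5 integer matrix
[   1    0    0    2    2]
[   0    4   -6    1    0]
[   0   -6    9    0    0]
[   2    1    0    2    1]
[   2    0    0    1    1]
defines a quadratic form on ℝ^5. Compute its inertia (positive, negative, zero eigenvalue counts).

step 0: pivot 1 → sign +
step 1: pivot 4 → sign +
step 2: pivot -9/4 → sign −
step 3: pivot 1 → sign +
step 4: pivot -3 → sign −
signature = (3, 2, 0)

Answer: (3, 2, 0)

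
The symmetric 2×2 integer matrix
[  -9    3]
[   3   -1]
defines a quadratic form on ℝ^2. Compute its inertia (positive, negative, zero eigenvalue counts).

Answer: (0, 1, 1)

Derivation:
step 0: pivot -9 → sign −
step 1: row/col 1 already zero → sign 0
signature = (0, 1, 1)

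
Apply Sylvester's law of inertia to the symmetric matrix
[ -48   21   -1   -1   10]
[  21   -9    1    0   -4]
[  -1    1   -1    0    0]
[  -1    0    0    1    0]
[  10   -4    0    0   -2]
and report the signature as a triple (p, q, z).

step 0: pivot -48 → sign −
step 1: pivot 3/16 → sign +
step 2: pivot -8/3 → sign −
step 3: pivot 2/3 → sign +
step 4: row/col 4 already zero → sign 0
signature = (2, 2, 1)

Answer: (2, 2, 1)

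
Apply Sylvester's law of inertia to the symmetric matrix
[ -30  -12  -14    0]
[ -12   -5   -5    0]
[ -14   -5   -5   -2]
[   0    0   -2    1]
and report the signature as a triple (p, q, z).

Answer: (1, 3, 0)

Derivation:
step 0: pivot -30 → sign −
step 1: pivot -1/5 → sign −
step 2: pivot 10/3 → sign +
step 3: pivot -1/5 → sign −
signature = (1, 3, 0)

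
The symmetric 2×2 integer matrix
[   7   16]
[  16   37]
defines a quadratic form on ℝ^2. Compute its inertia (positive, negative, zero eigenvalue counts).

Answer: (2, 0, 0)

Derivation:
step 0: pivot 7 → sign +
step 1: pivot 3/7 → sign +
signature = (2, 0, 0)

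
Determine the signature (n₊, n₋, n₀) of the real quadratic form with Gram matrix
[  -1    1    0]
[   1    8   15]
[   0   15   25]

Answer: (1, 1, 1)

Derivation:
step 0: pivot -1 → sign −
step 1: pivot 9 → sign +
step 2: row/col 2 already zero → sign 0
signature = (1, 1, 1)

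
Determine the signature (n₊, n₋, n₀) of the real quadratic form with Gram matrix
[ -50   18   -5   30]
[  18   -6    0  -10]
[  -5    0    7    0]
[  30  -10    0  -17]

Answer: (2, 2, 0)

Derivation:
step 0: pivot -50 → sign −
step 1: pivot 12/25 → sign +
step 2: pivot 3/4 → sign +
step 3: pivot -1/3 → sign −
signature = (2, 2, 0)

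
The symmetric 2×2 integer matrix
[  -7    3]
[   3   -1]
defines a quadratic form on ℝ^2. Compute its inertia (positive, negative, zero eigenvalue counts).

Answer: (1, 1, 0)

Derivation:
step 0: pivot -7 → sign −
step 1: pivot 2/7 → sign +
signature = (1, 1, 0)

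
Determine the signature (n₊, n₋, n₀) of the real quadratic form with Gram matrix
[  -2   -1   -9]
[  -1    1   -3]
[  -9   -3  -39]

step 0: pivot -2 → sign −
step 1: pivot 3/2 → sign +
step 2: row/col 2 already zero → sign 0
signature = (1, 1, 1)

Answer: (1, 1, 1)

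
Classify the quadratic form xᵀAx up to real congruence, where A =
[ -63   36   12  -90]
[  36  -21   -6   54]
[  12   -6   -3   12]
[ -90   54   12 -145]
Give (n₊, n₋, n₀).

Answer: (1, 3, 0)

Derivation:
step 0: pivot -63 → sign −
step 1: pivot -3/7 → sign −
step 2: pivot 1 → sign +
step 3: pivot -1 → sign −
signature = (1, 3, 0)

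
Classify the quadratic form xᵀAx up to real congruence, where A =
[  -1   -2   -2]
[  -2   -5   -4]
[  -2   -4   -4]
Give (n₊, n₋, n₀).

Answer: (0, 2, 1)

Derivation:
step 0: pivot -1 → sign −
step 1: pivot -1 → sign −
step 2: row/col 2 already zero → sign 0
signature = (0, 2, 1)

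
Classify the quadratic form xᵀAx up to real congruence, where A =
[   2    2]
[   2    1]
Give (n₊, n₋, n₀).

Answer: (1, 1, 0)

Derivation:
step 0: pivot 2 → sign +
step 1: pivot -1 → sign −
signature = (1, 1, 0)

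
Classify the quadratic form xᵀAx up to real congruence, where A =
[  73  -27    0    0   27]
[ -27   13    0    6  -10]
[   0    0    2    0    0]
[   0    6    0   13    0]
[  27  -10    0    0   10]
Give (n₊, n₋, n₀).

Answer: (5, 0, 0)

Derivation:
step 0: pivot 73 → sign +
step 1: pivot 220/73 → sign +
step 2: pivot 2 → sign +
step 3: pivot 58/55 → sign +
step 4: pivot 3/232 → sign +
signature = (5, 0, 0)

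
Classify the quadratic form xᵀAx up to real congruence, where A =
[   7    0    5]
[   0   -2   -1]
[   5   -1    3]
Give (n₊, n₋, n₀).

Answer: (1, 2, 0)

Derivation:
step 0: pivot 7 → sign +
step 1: pivot -2 → sign −
step 2: pivot -1/14 → sign −
signature = (1, 2, 0)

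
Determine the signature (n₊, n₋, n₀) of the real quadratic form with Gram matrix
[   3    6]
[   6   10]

step 0: pivot 3 → sign +
step 1: pivot -2 → sign −
signature = (1, 1, 0)

Answer: (1, 1, 0)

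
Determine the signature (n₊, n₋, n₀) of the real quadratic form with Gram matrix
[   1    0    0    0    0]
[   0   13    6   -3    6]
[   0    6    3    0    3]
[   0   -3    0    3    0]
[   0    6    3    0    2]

Answer: (3, 2, 0)

Derivation:
step 0: pivot 1 → sign +
step 1: pivot 13 → sign +
step 2: pivot 3/13 → sign +
step 3: pivot -6 → sign −
step 4: pivot -1 → sign −
signature = (3, 2, 0)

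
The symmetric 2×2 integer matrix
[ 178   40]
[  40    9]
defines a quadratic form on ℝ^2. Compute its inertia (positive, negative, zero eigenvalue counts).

step 0: pivot 178 → sign +
step 1: pivot 1/89 → sign +
signature = (2, 0, 0)

Answer: (2, 0, 0)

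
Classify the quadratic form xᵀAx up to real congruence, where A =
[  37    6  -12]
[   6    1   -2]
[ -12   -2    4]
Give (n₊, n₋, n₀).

Answer: (2, 0, 1)

Derivation:
step 0: pivot 37 → sign +
step 1: pivot 1/37 → sign +
step 2: row/col 2 already zero → sign 0
signature = (2, 0, 1)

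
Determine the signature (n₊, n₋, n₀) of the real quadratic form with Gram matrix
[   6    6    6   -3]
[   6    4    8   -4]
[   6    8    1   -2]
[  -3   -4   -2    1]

step 0: pivot 6 → sign +
step 1: pivot -2 → sign −
step 2: pivot -3 → sign −
step 3: row/col 3 already zero → sign 0
signature = (1, 2, 1)

Answer: (1, 2, 1)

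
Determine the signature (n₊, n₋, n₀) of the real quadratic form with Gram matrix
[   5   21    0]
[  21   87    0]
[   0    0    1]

Answer: (2, 1, 0)

Derivation:
step 0: pivot 5 → sign +
step 1: pivot -6/5 → sign −
step 2: pivot 1 → sign +
signature = (2, 1, 0)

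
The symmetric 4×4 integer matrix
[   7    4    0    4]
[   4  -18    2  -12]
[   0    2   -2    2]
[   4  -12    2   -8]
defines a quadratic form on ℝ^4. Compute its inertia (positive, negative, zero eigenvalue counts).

step 0: pivot 7 → sign +
step 1: pivot -142/7 → sign −
step 2: pivot -128/71 → sign −
step 3: pivot -1/32 → sign −
signature = (1, 3, 0)

Answer: (1, 3, 0)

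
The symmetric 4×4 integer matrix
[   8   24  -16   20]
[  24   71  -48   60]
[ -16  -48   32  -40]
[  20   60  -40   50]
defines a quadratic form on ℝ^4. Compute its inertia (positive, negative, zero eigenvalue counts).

Answer: (1, 1, 2)

Derivation:
step 0: pivot 8 → sign +
step 1: pivot -1 → sign −
step 2: row/col 2 already zero → sign 0
step 3: row/col 3 already zero → sign 0
signature = (1, 1, 2)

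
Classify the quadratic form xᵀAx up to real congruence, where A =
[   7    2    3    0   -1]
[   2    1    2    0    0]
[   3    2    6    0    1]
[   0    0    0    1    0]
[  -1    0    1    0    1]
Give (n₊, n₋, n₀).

Answer: (5, 0, 0)

Derivation:
step 0: pivot 7 → sign +
step 1: pivot 3/7 → sign +
step 2: pivot 5/3 → sign +
step 3: pivot 1 → sign +
step 4: pivot 2/5 → sign +
signature = (5, 0, 0)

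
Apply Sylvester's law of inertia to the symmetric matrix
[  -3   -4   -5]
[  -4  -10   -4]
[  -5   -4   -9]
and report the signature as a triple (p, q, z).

Answer: (1, 2, 0)

Derivation:
step 0: pivot -3 → sign −
step 1: pivot -14/3 → sign −
step 2: pivot 6/7 → sign +
signature = (1, 2, 0)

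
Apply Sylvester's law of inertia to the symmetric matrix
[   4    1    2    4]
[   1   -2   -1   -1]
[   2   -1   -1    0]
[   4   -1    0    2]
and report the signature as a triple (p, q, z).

Answer: (2, 2, 0)

Derivation:
step 0: pivot 4 → sign +
step 1: pivot -9/4 → sign −
step 2: pivot -1 → sign −
step 3: pivot 2/9 → sign +
signature = (2, 2, 0)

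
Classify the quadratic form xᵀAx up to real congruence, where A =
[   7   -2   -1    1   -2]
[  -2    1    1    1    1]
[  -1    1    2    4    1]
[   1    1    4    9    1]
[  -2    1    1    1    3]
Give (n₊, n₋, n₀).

Answer: (4, 1, 0)

Derivation:
step 0: pivot 7 → sign +
step 1: pivot 3/7 → sign +
step 2: pivot 2/3 → sign +
step 3: pivot -1 → sign −
step 4: pivot 2 → sign +
signature = (4, 1, 0)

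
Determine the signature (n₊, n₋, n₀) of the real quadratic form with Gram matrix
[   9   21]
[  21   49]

step 0: pivot 9 → sign +
step 1: row/col 1 already zero → sign 0
signature = (1, 0, 1)

Answer: (1, 0, 1)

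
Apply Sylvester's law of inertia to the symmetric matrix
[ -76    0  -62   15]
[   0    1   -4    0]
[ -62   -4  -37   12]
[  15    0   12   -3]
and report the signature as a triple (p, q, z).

Answer: (1, 3, 0)

Derivation:
step 0: pivot -76 → sign −
step 1: pivot 1 → sign +
step 2: pivot -46/19 → sign −
step 3: pivot -3/184 → sign −
signature = (1, 3, 0)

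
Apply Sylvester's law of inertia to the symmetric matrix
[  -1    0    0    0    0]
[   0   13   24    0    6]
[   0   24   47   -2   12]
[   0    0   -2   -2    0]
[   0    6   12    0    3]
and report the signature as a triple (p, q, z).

step 0: pivot -1 → sign −
step 1: pivot 13 → sign +
step 2: pivot 35/13 → sign +
step 3: pivot -122/35 → sign −
step 4: pivot 3/61 → sign +
signature = (3, 2, 0)

Answer: (3, 2, 0)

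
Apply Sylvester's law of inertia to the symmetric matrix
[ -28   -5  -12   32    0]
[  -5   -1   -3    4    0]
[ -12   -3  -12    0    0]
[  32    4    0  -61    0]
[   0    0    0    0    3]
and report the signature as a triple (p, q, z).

step 0: pivot -28 → sign −
step 1: pivot -3/28 → sign −
step 2: pivot 3 → sign +
step 3: pivot 3 → sign +
step 4: row/col 4 already zero → sign 0
signature = (2, 2, 1)

Answer: (2, 2, 1)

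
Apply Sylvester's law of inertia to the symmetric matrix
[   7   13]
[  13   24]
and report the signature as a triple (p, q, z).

Answer: (1, 1, 0)

Derivation:
step 0: pivot 7 → sign +
step 1: pivot -1/7 → sign −
signature = (1, 1, 0)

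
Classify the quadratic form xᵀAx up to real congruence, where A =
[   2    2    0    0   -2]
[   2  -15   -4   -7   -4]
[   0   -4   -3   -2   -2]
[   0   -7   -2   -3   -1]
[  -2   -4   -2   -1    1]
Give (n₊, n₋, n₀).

step 0: pivot 2 → sign +
step 1: pivot -17 → sign −
step 2: pivot -35/17 → sign −
step 3: pivot -2/35 → sign −
step 4: pivot 1/2 → sign +
signature = (2, 3, 0)

Answer: (2, 3, 0)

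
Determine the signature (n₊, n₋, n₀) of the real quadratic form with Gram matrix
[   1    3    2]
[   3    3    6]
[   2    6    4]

step 0: pivot 1 → sign +
step 1: pivot -6 → sign −
step 2: row/col 2 already zero → sign 0
signature = (1, 1, 1)

Answer: (1, 1, 1)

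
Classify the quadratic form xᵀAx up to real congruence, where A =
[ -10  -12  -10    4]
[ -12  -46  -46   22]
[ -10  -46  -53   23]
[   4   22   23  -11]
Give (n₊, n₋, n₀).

Answer: (0, 3, 1)

Derivation:
step 0: pivot -10 → sign −
step 1: pivot -158/5 → sign −
step 2: pivot -507/79 → sign −
step 3: row/col 3 already zero → sign 0
signature = (0, 3, 1)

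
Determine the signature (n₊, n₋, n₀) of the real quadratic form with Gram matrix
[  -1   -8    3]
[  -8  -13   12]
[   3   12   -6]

Answer: (2, 1, 0)

Derivation:
step 0: pivot -1 → sign −
step 1: pivot 51 → sign +
step 2: pivot 3/17 → sign +
signature = (2, 1, 0)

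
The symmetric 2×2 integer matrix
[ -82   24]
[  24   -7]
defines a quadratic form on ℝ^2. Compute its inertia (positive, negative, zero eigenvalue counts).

step 0: pivot -82 → sign −
step 1: pivot 1/41 → sign +
signature = (1, 1, 0)

Answer: (1, 1, 0)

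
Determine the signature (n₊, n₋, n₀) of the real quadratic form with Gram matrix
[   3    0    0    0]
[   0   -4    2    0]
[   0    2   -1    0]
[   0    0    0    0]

step 0: pivot 3 → sign +
step 1: pivot -4 → sign −
step 2: row/col 2 already zero → sign 0
step 3: row/col 3 already zero → sign 0
signature = (1, 1, 2)

Answer: (1, 1, 2)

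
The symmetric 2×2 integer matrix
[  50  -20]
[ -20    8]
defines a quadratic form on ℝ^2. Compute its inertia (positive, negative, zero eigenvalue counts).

Answer: (1, 0, 1)

Derivation:
step 0: pivot 50 → sign +
step 1: row/col 1 already zero → sign 0
signature = (1, 0, 1)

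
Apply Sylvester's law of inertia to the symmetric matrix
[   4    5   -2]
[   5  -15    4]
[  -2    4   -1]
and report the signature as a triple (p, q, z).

step 0: pivot 4 → sign +
step 1: pivot -85/4 → sign −
step 2: pivot -1/85 → sign −
signature = (1, 2, 0)

Answer: (1, 2, 0)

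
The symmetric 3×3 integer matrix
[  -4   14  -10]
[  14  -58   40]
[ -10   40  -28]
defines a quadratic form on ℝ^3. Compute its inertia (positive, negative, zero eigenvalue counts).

step 0: pivot -4 → sign −
step 1: pivot -9 → sign −
step 2: pivot -2/9 → sign −
signature = (0, 3, 0)

Answer: (0, 3, 0)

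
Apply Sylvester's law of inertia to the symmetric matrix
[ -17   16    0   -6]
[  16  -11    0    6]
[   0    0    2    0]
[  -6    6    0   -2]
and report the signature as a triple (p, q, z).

step 0: pivot -17 → sign −
step 1: pivot 69/17 → sign +
step 2: pivot 2 → sign +
step 3: pivot 2/23 → sign +
signature = (3, 1, 0)

Answer: (3, 1, 0)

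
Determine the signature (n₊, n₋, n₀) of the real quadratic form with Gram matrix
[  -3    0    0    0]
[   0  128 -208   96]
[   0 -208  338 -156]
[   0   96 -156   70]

Answer: (1, 2, 1)

Derivation:
step 0: pivot -3 → sign −
step 1: pivot 128 → sign +
step 2: pivot -2 → sign −
step 3: row/col 3 already zero → sign 0
signature = (1, 2, 1)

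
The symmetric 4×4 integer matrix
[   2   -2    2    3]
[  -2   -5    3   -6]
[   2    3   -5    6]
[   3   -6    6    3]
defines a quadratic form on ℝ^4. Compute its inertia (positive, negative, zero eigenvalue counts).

step 0: pivot 2 → sign +
step 1: pivot -7 → sign −
step 2: pivot -24/7 → sign −
step 3: row/col 3 already zero → sign 0
signature = (1, 2, 1)

Answer: (1, 2, 1)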